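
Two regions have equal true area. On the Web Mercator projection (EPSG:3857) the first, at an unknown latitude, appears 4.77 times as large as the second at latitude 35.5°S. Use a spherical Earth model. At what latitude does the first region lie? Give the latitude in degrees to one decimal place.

68.1°

Mercator areal scale is sec²φ, so apparent-area ratio = sec²φ₁ / sec²φ₂ = cos²φ₂ / cos²φ₁.
cos²φ₂ / cos²φ₁ = 4.77  ⇒  cos φ₁ = cos 35.5° / √4.77 = 0.8141/2.184 = 0.3728.
φ₁ = arccos(0.3728) ≈ 68.1°.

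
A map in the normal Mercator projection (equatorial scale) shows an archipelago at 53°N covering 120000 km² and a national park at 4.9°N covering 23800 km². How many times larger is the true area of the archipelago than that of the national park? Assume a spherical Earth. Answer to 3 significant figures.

1.84

Mercator's areal exaggeration is sec²φ; hence true area = (apparent area) · cos²φ.
True area of archipelago: 120000 × cos²(53°) = 120000 × 0.3622 = 43460 km².
True area of national park: 23800 × cos²(4.9°) = 23800 × 0.9927 = 23630 km².
Ratio = 43460 / 23630 ≈ 1.84.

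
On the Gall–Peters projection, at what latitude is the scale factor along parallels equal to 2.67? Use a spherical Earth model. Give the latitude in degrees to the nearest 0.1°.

74.6°

Gall–Peters is a cylindrical equal-area projection with standard parallels at ±45°. For cylindrical equal-area with standard parallel φ₀, h = cos φ / cos φ₀ and k = cos φ₀ / cos φ, so h·k = 1.
k = cos φ₀ / cos φ = 2.67  ⇒  cos φ = cos 45° / 2.67 = 0.2648.
φ = arccos(0.2648) ≈ 74.6°.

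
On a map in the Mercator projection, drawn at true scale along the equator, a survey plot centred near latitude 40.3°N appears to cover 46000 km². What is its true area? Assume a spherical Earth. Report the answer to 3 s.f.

26800 km²

Mercator is conformal, so the point scale is isotropic: h = k = sec φ = 1/cos φ.
Areal scale = k² = sec²φ = 1/cos²(40.3°) = 1/0.7627² = 1.719.
True area = apparent / (areal scale) = 46000 / 1.719 ≈ 26800 km².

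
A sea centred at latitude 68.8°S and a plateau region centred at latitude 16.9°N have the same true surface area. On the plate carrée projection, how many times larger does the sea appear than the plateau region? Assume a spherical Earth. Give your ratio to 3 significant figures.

2.65

In the plate carrée (x = Rλ, y = Rφ), meridians are true-scale (h = 1) and parallels are stretched by k = sec φ.
Areal scale at 68.8°: h·k = 1.000 × 2.765 = 2.765.
Areal scale at 16.9°: h·k = 1.000 × 1.045 = 1.045.
Ratio = 2.765/1.045 ≈ 2.65.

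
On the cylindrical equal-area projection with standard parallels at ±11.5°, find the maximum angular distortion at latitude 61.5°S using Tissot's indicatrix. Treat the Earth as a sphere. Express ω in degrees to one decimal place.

76.1°

Cylindrical equal-area (φ₀ = 11.5°): h = cos φ / cos 11.5° along meridians, k = cos 11.5° / cos φ along parallels; h·k = 1.
At 61.5°: h = 0.4869, k = 2.054; principal scales a = 2.054, b = 0.4869.
sin(ω/2) = (a − b)/(a + b) = 1.567/2.541 = 0.6167, so ω = 2 arcsin(0.6167) ≈ 76.1°.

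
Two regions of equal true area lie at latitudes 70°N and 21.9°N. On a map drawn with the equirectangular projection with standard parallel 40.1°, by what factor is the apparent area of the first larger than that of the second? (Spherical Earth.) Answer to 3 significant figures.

2.71

The equidistant cylindrical projection with φ₀ = 40.1° has h = 1 (meridians true) and k = cos φ₀ / cos φ along parallels.
Areal scale at 70°: h·k = 1.000 × 2.236 = 2.236.
Areal scale at 21.9°: h·k = 1.000 × 0.8244 = 0.8244.
Ratio = 2.236/0.8244 ≈ 2.71.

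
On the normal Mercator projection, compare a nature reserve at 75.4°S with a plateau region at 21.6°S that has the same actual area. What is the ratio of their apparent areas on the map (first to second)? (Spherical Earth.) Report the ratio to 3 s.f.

13.6

Mercator areal scale is sec²φ.
At 75.4°: sec²(75.4°) = 1/0.2521² = 15.74.
At 21.6°: sec²(21.6°) = 1/0.9298² = 1.157.
Ratio = 15.74/1.157 = cos²(21.6°)/cos²(75.4°) ≈ 13.6.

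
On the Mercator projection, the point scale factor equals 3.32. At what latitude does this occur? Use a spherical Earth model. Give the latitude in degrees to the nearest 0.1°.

72.5°

Mercator scale is k = sec φ = 1/cos φ.
1/cos φ = 3.32  ⇒  cos φ = 0.3012  ⇒  φ = arccos(0.3012) ≈ 72.5°.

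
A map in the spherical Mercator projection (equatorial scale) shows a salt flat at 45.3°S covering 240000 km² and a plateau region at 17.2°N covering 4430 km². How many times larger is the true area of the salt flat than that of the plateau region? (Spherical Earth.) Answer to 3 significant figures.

Since Mercator area scale is 1/cos²φ, the true area equals the apparent area multiplied by cos²φ.
True area of salt flat: 240000 × cos²(45.3°) = 240000 × 0.4948 = 118700 km².
True area of plateau region: 4430 × cos²(17.2°) = 4430 × 0.9126 = 4043 km².
Ratio = 118700 / 4043 ≈ 29.4.

29.4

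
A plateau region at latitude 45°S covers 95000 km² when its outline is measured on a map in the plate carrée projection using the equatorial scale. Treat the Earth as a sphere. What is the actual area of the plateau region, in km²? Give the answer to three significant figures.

67200 km²

In the plate carrée (x = Rλ, y = Rφ), meridians are true-scale (h = 1) and parallels are stretched by k = sec φ.
Areal scale = h·k = 1 × sec φ; at 45°, h = 1.000, k = 1.414, so h·k = 1.414.
True area = apparent / (areal scale) = 95000 / 1.414 ≈ 67200 km².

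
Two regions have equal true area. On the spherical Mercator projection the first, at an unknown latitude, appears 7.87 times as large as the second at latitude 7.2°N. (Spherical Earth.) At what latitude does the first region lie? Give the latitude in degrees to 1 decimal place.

69.3°

For equal true areas on Mercator, apparent areas scale as sec²φ, so the ratio is cos²φ₂ / cos²φ₁.
cos²φ₂ / cos²φ₁ = 7.87  ⇒  cos φ₁ = cos 7.2° / √7.87 = 0.9921/2.805 = 0.3537.
φ₁ = arccos(0.3537) ≈ 69.3°.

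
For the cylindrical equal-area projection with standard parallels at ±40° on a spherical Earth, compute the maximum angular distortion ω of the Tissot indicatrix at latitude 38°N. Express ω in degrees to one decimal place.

Cylindrical equal-area (φ₀ = 40°): h = cos φ / cos 40° along meridians, k = cos 40° / cos φ along parallels; h·k = 1.
At 38°: h = 1.029, k = 0.9721; principal scales a = 1.029, b = 0.9721.
sin(ω/2) = (a − b)/(a + b) = 0.05655/2.001 = 0.02826, so ω = 2 arcsin(0.02826) ≈ 3.2°.

3.2°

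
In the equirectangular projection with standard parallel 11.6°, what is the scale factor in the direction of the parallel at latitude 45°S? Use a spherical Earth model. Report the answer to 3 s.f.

1.39

In the equirectangular projection with standard parallel φ₀ = 11.6° (x = Rλ cos φ₀, y = Rφ), meridians are true-scale (h = 1) and the parallel scale is k = cos φ₀ / cos φ.
k = cos 11.6° / cos 45° = 0.9796/0.7071 = 1.385.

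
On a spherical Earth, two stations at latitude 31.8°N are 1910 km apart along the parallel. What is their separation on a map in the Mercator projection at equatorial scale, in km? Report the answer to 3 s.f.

2250 km

For Mercator, h = k = sec φ (a conformal cylindrical projection has a single point scale, 1/cos φ).
Along the parallel, k = sec 31.8° = 1/0.8499 = 1.177.
Map distance = 1910 × 1.177 ≈ 2250 km.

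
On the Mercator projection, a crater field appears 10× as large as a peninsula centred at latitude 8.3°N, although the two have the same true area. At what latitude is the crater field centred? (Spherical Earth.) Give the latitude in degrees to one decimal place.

71.8°

Mercator areal scale is sec²φ, so apparent-area ratio = sec²φ₁ / sec²φ₂ = cos²φ₂ / cos²φ₁.
cos²φ₂ / cos²φ₁ = 10  ⇒  cos φ₁ = cos 8.3° / √10 = 0.9895/3.162 = 0.3129.
φ₁ = arccos(0.3129) ≈ 71.8°.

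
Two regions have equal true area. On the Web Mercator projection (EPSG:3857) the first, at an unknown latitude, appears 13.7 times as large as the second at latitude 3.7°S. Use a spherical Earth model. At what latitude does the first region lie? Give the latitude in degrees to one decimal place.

74.4°

For equal true areas on Mercator, apparent areas scale as sec²φ, so the ratio is cos²φ₂ / cos²φ₁.
cos²φ₂ / cos²φ₁ = 13.7  ⇒  cos φ₁ = cos 3.7° / √13.7 = 0.9979/3.701 = 0.2696.
φ₁ = arccos(0.2696) ≈ 74.4°.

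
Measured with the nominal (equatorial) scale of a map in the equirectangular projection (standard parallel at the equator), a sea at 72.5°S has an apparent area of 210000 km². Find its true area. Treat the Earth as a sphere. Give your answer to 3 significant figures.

63100 km²

For the equirectangular projection with φ₀ = 0 (plate carrée), h = 1 along meridians and k = sec φ along parallels.
Areal scale = h·k = 1 × sec φ; at 72.5°, h = 1.000, k = 3.326, so h·k = 3.326.
True area = apparent / (areal scale) = 210000 / 3.326 ≈ 63100 km².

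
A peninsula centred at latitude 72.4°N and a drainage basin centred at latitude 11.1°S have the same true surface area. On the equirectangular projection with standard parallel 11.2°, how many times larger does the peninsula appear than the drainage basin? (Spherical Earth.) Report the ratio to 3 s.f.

3.25

In the equirectangular projection with standard parallel φ₀ = 11.2° (x = Rλ cos φ₀, y = Rφ), meridians are true-scale (h = 1) and the parallel scale is k = cos φ₀ / cos φ.
Areal scale at 72.4°: h·k = 1.000 × 3.244 = 3.244.
Areal scale at 11.1°: h·k = 1.000 × 0.9997 = 0.9997.
Ratio = 3.244/0.9997 ≈ 3.25.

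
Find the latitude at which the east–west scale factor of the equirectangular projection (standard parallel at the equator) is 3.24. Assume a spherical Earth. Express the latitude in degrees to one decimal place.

72.0°

Plate carrée: h = 1, k = sec φ along parallels.
sec φ = 3.24  ⇒  cos φ = 0.3086  ⇒  φ ≈ 72.0°.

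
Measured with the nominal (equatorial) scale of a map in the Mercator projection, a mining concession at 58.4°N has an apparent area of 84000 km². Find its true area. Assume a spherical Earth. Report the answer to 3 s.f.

For Mercator, h = k = sec φ (a conformal cylindrical projection has a single point scale, 1/cos φ).
Areal scale = k² = sec²φ = 1/cos²(58.4°) = 1/0.5240² = 3.642.
True area = apparent / (areal scale) = 84000 / 3.642 ≈ 23100 km².

23100 km²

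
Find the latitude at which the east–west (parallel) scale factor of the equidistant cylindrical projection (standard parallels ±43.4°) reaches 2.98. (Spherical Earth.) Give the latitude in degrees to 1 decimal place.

In the equirectangular projection with standard parallel φ₀ = 43.4° (x = Rλ cos φ₀, y = Rφ), meridians are true-scale (h = 1) and the parallel scale is k = cos φ₀ / cos φ.
k = cos φ₀ / cos φ = 2.98  ⇒  cos φ = cos 43.4° / 2.98 = 0.2438.
φ = arccos(0.2438) ≈ 75.9°.

75.9°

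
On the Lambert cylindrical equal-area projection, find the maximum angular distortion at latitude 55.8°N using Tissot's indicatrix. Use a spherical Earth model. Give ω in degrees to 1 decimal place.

The Lambert cylindrical equal-area projection is the cylindrical equal-area projection with its standard parallel at the equator (φ₀ = 0). A cylindrical equal-area projection with standard parallel φ₀ has meridian scale h = cos φ / cos φ₀ and parallel scale k = cos φ₀ / cos φ (so areas are preserved, h·k = 1).
At 55.8°: h = 0.5621, k = 1.779; principal scales a = 1.779, b = 0.5621.
sin(ω/2) = (a − b)/(a + b) = 1.217/2.341 = 0.5198, so ω = 2 arcsin(0.5198) ≈ 62.6°.

62.6°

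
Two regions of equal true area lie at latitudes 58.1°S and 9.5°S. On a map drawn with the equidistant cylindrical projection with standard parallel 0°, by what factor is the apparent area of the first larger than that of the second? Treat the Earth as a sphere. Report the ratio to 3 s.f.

In the plate carrée (x = Rλ, y = Rφ), meridians are true-scale (h = 1) and parallels are stretched by k = sec φ.
Areal scale at 58.1°: h·k = 1.000 × 1.892 = 1.892.
Areal scale at 9.5°: h·k = 1.000 × 1.014 = 1.014.
Ratio = 1.892/1.014 ≈ 1.87.

1.87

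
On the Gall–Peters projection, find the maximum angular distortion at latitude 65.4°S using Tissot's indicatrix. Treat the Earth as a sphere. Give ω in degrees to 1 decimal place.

58.1°

Gall–Peters is a cylindrical equal-area projection with standard parallels at ±45°. Cylindrical equal-area (φ₀ = 45°): h = cos φ / cos 45° along meridians, k = cos 45° / cos φ along parallels; h·k = 1.
At 65.4°: h = 0.5887, k = 1.699; principal scales a = 1.699, b = 0.5887.
sin(ω/2) = (a − b)/(a + b) = 1.110/2.287 = 0.4852, so ω = 2 arcsin(0.4852) ≈ 58.1°.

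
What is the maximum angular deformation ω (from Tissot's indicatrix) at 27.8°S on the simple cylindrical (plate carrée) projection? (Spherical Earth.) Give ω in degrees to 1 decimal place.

7.0°

Plate carrée maps x = Rλ, y = Rφ. The meridian scale is h = 1 and the parallel scale is k = 1/cos φ = sec φ.
At 27.8°: h = 1.000, k = 1.130; principal scales a = 1.130, b = 1.000.
sin(ω/2) = (a − b)/(a + b) = 0.1305/2.130 = 0.06124, so ω = 2 arcsin(0.06124) ≈ 7.0°.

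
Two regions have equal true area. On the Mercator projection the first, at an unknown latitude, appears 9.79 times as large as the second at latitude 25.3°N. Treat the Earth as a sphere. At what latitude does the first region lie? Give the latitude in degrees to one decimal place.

For equal true areas on Mercator, apparent areas scale as sec²φ, so the ratio is cos²φ₂ / cos²φ₁.
cos²φ₂ / cos²φ₁ = 9.79  ⇒  cos φ₁ = cos 25.3° / √9.79 = 0.9041/3.129 = 0.2889.
φ₁ = arccos(0.2889) ≈ 73.2°.

73.2°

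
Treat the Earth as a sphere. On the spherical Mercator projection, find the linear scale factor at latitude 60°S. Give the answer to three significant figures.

The Mercator projection is conformal; its linear scale factor is the same in every direction and equals sec φ = 1/cos φ.
k = 1/cos 60° = 1/0.5000 = 2.000.

2.00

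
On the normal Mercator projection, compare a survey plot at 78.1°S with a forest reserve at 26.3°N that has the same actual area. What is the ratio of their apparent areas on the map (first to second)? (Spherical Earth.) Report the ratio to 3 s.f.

18.9

On Mercator, area is exaggerated by sec²φ = 1/cos²φ.
At 78.1°: sec²(78.1°) = 1/0.2062² = 23.52.
At 26.3°: sec²(26.3°) = 1/0.8965² = 1.244.
Ratio = 23.52/1.244 = cos²(26.3°)/cos²(78.1°) ≈ 18.9.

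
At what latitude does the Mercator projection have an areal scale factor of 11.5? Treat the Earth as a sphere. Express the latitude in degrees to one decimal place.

72.8°

Mercator areal scale is sec²φ.
sec²φ = 11.5  ⇒  cos²φ = 0.08696  ⇒  cos φ = 0.2949.
φ = arccos(0.2949) ≈ 72.8°.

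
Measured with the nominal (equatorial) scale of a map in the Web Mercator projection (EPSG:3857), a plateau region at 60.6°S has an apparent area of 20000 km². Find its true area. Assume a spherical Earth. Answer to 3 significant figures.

Mercator is conformal, so the point scale is isotropic: h = k = sec φ = 1/cos φ.
Areal scale = k² = sec²φ = 1/cos²(60.6°) = 1/0.4909² = 4.150.
True area = apparent / (areal scale) = 20000 / 4.150 ≈ 4820 km².

4820 km²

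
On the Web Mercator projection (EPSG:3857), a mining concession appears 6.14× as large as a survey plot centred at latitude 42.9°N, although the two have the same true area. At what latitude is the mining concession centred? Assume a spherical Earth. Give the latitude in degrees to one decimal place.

Mercator areal scale is sec²φ, so apparent-area ratio = sec²φ₁ / sec²φ₂ = cos²φ₂ / cos²φ₁.
cos²φ₂ / cos²φ₁ = 6.14  ⇒  cos φ₁ = cos 42.9° / √6.14 = 0.7325/2.478 = 0.2956.
φ₁ = arccos(0.2956) ≈ 72.8°.

72.8°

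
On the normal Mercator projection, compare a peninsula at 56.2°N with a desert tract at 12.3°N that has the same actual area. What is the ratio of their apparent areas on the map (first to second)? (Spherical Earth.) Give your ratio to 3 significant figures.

3.08

Mercator is conformal with k = sec φ, so areal scale = k² = sec²φ.
At 56.2°: sec²(56.2°) = 1/0.5563² = 3.231.
At 12.3°: sec²(12.3°) = 1/0.9770² = 1.048.
Ratio = 3.231/1.048 = cos²(12.3°)/cos²(56.2°) ≈ 3.08.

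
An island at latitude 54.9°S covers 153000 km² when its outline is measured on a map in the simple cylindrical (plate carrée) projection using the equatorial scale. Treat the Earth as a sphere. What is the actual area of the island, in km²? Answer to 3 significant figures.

88000 km²

Plate carrée maps x = Rλ, y = Rφ. The meridian scale is h = 1 and the parallel scale is k = 1/cos φ = sec φ.
Areal scale = h·k = 1 × sec φ; at 54.9°, h = 1.000, k = 1.739, so h·k = 1.739.
True area = apparent / (areal scale) = 153000 / 1.739 ≈ 88000 km².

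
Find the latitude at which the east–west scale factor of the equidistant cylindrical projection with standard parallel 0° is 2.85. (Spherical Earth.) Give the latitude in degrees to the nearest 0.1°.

Plate carrée: h = 1, k = sec φ along parallels.
sec φ = 2.85  ⇒  cos φ = 0.3509  ⇒  φ ≈ 69.5°.

69.5°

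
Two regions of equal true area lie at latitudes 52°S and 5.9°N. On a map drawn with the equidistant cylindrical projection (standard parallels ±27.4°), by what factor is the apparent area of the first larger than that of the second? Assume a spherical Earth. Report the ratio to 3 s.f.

The equidistant cylindrical projection with φ₀ = 27.4° has h = 1 (meridians true) and k = cos φ₀ / cos φ along parallels.
Areal scale at 52°: h·k = 1.000 × 1.442 = 1.442.
Areal scale at 5.9°: h·k = 1.000 × 0.8925 = 0.8925.
Ratio = 1.442/0.8925 ≈ 1.62.

1.62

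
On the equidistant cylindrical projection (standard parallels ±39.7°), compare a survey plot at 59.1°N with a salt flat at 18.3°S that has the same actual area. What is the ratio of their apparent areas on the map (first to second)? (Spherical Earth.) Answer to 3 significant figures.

The equidistant cylindrical projection with φ₀ = 39.7° has h = 1 (meridians true) and k = cos φ₀ / cos φ along parallels.
Areal scale at 59.1°: h·k = 1.000 × 1.498 = 1.498.
Areal scale at 18.3°: h·k = 1.000 × 0.8104 = 0.8104.
Ratio = 1.498/0.8104 ≈ 1.85.

1.85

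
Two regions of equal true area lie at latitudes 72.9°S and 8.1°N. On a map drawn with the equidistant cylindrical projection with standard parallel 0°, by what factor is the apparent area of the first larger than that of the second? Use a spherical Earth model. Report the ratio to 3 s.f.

Plate carrée maps x = Rλ, y = Rφ. The meridian scale is h = 1 and the parallel scale is k = 1/cos φ = sec φ.
Areal scale at 72.9°: h·k = 1.000 × 3.401 = 3.401.
Areal scale at 8.1°: h·k = 1.000 × 1.010 = 1.010.
Ratio = 3.401/1.010 ≈ 3.37.

3.37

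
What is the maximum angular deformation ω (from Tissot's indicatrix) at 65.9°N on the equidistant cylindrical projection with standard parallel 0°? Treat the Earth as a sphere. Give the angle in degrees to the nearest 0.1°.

49.7°

Plate carrée maps x = Rλ, y = Rφ. The meridian scale is h = 1 and the parallel scale is k = 1/cos φ = sec φ.
At 65.9°: h = 1.000, k = 2.449; principal scales a = 2.449, b = 1.000.
sin(ω/2) = (a − b)/(a + b) = 1.449/3.449 = 0.4201, so ω = 2 arcsin(0.4201) ≈ 49.7°.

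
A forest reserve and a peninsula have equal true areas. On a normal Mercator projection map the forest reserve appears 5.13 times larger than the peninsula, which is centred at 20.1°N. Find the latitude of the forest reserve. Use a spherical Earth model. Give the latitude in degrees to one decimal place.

65.5°

Mercator areal scale is sec²φ, so apparent-area ratio = sec²φ₁ / sec²φ₂ = cos²φ₂ / cos²φ₁.
cos²φ₂ / cos²φ₁ = 5.13  ⇒  cos φ₁ = cos 20.1° / √5.13 = 0.9391/2.265 = 0.4146.
φ₁ = arccos(0.4146) ≈ 65.5°.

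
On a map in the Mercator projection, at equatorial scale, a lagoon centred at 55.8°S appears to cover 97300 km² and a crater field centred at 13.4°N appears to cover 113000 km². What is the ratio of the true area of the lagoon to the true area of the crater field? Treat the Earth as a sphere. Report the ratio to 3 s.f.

0.287

Mercator's areal exaggeration is sec²φ; hence true area = (apparent area) · cos²φ.
True area of lagoon: 97300 × cos²(55.8°) = 97300 × 0.3159 = 30740 km².
True area of crater field: 113000 × cos²(13.4°) = 113000 × 0.9463 = 106900 km².
Ratio = 30740 / 106900 ≈ 0.287.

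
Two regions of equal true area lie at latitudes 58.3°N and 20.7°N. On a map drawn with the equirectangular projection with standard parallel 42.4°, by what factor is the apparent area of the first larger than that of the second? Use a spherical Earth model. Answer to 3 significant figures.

With standard parallel φ₀ = 42.4°, the equirectangular projection gives x = Rλ cos φ₀, y = Rφ, so h = 1 and k = cos 42.4° / cos φ.
Areal scale at 58.3°: h·k = 1.000 × 1.405 = 1.405.
Areal scale at 20.7°: h·k = 1.000 × 0.7894 = 0.7894.
Ratio = 1.405/0.7894 ≈ 1.78.

1.78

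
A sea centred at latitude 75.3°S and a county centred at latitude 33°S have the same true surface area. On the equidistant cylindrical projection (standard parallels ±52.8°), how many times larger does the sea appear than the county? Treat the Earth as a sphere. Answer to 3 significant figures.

With standard parallel φ₀ = 52.8°, the equirectangular projection gives x = Rλ cos φ₀, y = Rφ, so h = 1 and k = cos 52.8° / cos φ.
Areal scale at 75.3°: h·k = 1.000 × 2.383 = 2.383.
Areal scale at 33°: h·k = 1.000 × 0.7209 = 0.7209.
Ratio = 2.383/0.7209 ≈ 3.31.

3.31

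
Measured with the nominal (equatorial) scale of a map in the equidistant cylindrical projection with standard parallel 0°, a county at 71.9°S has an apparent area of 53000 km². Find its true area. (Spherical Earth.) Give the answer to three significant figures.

16500 km²

In the plate carrée (x = Rλ, y = Rφ), meridians are true-scale (h = 1) and parallels are stretched by k = sec φ.
Areal scale = h·k = 1 × sec φ; at 71.9°, h = 1.000, k = 3.219, so h·k = 3.219.
True area = apparent / (areal scale) = 53000 / 3.219 ≈ 16500 km².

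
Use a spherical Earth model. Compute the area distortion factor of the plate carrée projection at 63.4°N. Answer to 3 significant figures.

2.23

In the plate carrée (x = Rλ, y = Rφ), meridians are true-scale (h = 1) and parallels are stretched by k = sec φ.
Areal scale = h·k = 1 × sec φ; at 63.4°, h = 1.000, k = 2.233, so h·k = 2.233.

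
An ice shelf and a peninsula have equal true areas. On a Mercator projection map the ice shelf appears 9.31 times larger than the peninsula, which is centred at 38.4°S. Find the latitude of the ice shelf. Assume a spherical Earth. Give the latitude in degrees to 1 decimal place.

75.1°

On Mercator, (apparent₁)/(apparent₂) = sec²φ₁ / sec²φ₂ when true areas are equal.
cos²φ₂ / cos²φ₁ = 9.31  ⇒  cos φ₁ = cos 38.4° / √9.31 = 0.7837/3.051 = 0.2568.
φ₁ = arccos(0.2568) ≈ 75.1°.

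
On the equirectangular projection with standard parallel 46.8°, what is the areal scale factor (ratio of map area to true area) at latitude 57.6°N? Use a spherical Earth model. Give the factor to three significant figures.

1.28

In the equirectangular projection with standard parallel φ₀ = 46.8° (x = Rλ cos φ₀, y = Rφ), meridians are true-scale (h = 1) and the parallel scale is k = cos φ₀ / cos φ.
Areal scale = h·k = 1 × cos φ₀ / cos φ; at 57.6°, h = 1.000, k = 1.278, so h·k = 1.278.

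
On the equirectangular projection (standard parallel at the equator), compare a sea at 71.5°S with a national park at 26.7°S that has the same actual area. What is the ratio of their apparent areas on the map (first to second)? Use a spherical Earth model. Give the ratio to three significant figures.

2.82

For the equirectangular projection with φ₀ = 0 (plate carrée), h = 1 along meridians and k = sec φ along parallels.
Areal scale at 71.5°: h·k = 1.000 × 3.152 = 3.152.
Areal scale at 26.7°: h·k = 1.000 × 1.119 = 1.119.
Ratio = 3.152/1.119 ≈ 2.82.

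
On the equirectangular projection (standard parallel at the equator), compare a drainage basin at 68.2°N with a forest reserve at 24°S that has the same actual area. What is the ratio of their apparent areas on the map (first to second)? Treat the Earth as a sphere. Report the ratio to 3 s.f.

2.46

Plate carrée maps x = Rλ, y = Rφ. The meridian scale is h = 1 and the parallel scale is k = 1/cos φ = sec φ.
Areal scale at 68.2°: h·k = 1.000 × 2.693 = 2.693.
Areal scale at 24°: h·k = 1.000 × 1.095 = 1.095.
Ratio = 2.693/1.095 ≈ 2.46.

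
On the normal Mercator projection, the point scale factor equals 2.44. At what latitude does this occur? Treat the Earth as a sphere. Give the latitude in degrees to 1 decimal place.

65.8°

Mercator scale is k = sec φ = 1/cos φ.
1/cos φ = 2.44  ⇒  cos φ = 0.4098  ⇒  φ = arccos(0.4098) ≈ 65.8°.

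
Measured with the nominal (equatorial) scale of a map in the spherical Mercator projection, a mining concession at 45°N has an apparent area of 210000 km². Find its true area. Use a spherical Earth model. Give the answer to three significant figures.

The Mercator projection is conformal; its linear scale factor is the same in every direction and equals sec φ = 1/cos φ.
Areal scale = k² = sec²φ = 1/cos²(45°) = 1/0.7071² = 2.000.
True area = apparent / (areal scale) = 210000 / 2.000 ≈ 105000 km².

105000 km²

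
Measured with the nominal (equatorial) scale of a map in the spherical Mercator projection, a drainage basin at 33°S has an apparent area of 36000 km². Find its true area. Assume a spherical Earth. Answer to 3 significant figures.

25300 km²

For Mercator, h = k = sec φ (a conformal cylindrical projection has a single point scale, 1/cos φ).
Areal scale = k² = sec²φ = 1/cos²(33°) = 1/0.8387² = 1.422.
True area = apparent / (areal scale) = 36000 / 1.422 ≈ 25300 km².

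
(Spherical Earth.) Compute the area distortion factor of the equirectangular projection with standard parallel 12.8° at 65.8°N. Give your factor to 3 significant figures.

The equidistant cylindrical projection with φ₀ = 12.8° has h = 1 (meridians true) and k = cos φ₀ / cos φ along parallels.
Areal scale = h·k = 1 × cos φ₀ / cos φ; at 65.8°, h = 1.000, k = 2.379, so h·k = 2.379.

2.38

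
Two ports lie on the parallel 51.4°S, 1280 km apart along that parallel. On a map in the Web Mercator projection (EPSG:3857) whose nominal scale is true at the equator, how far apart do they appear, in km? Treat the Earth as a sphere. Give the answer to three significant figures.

Mercator is conformal, so the point scale is isotropic: h = k = sec φ = 1/cos φ.
Along the parallel, k = sec 51.4° = 1/0.6239 = 1.603.
Map distance = 1280 × 1.603 ≈ 2050 km.

2050 km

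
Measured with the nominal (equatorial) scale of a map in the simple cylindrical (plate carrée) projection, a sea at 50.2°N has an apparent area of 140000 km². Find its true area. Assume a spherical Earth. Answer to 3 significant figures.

Plate carrée maps x = Rλ, y = Rφ. The meridian scale is h = 1 and the parallel scale is k = 1/cos φ = sec φ.
Areal scale = h·k = 1 × sec φ; at 50.2°, h = 1.000, k = 1.562, so h·k = 1.562.
True area = apparent / (areal scale) = 140000 / 1.562 ≈ 89600 km².

89600 km²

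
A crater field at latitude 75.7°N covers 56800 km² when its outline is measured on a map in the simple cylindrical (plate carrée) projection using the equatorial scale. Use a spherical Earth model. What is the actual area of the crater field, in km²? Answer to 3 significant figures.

14000 km²

Plate carrée maps x = Rλ, y = Rφ. The meridian scale is h = 1 and the parallel scale is k = 1/cos φ = sec φ.
Areal scale = h·k = 1 × sec φ; at 75.7°, h = 1.000, k = 4.049, so h·k = 4.049.
True area = apparent / (areal scale) = 56800 / 4.049 ≈ 14000 km².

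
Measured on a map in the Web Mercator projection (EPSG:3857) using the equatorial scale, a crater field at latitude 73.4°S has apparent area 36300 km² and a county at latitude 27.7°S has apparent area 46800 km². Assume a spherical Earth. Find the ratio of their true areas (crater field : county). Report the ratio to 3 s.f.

Mercator's areal exaggeration is sec²φ; hence true area = (apparent area) · cos²φ.
True area of crater field: 36300 × cos²(73.4°) = 36300 × 0.08162 = 2963 km².
True area of county: 46800 × cos²(27.7°) = 46800 × 0.7839 = 36690 km².
Ratio = 2963 / 36690 ≈ 0.0808.

0.0808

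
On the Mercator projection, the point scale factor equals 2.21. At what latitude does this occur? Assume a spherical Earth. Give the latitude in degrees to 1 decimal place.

Mercator scale is k = sec φ = 1/cos φ.
1/cos φ = 2.21  ⇒  cos φ = 0.4525  ⇒  φ = arccos(0.4525) ≈ 63.1°.

63.1°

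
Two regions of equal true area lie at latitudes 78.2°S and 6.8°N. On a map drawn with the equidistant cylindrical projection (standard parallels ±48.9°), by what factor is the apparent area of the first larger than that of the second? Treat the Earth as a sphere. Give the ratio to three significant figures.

4.86

In the equirectangular projection with standard parallel φ₀ = 48.9° (x = Rλ cos φ₀, y = Rφ), meridians are true-scale (h = 1) and the parallel scale is k = cos φ₀ / cos φ.
Areal scale at 78.2°: h·k = 1.000 × 3.215 = 3.215.
Areal scale at 6.8°: h·k = 1.000 × 0.6620 = 0.6620.
Ratio = 3.215/0.6620 ≈ 4.86.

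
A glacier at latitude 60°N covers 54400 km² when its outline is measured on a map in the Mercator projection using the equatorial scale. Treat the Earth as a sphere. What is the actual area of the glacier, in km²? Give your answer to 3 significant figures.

13600 km²

The Mercator projection is conformal; its linear scale factor is the same in every direction and equals sec φ = 1/cos φ.
Areal scale = k² = sec²φ = 1/cos²(60°) = 1/0.5000² = 4.000.
True area = apparent / (areal scale) = 54400 / 4.000 ≈ 13600 km².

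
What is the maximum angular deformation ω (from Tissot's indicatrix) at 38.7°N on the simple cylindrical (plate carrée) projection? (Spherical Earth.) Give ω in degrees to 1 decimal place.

In the plate carrée (x = Rλ, y = Rφ), meridians are true-scale (h = 1) and parallels are stretched by k = sec φ.
At 38.7°: h = 1.000, k = 1.281; principal scales a = 1.281, b = 1.000.
sin(ω/2) = (a − b)/(a + b) = 0.2813/2.281 = 0.1233, so ω = 2 arcsin(0.1233) ≈ 14.2°.

14.2°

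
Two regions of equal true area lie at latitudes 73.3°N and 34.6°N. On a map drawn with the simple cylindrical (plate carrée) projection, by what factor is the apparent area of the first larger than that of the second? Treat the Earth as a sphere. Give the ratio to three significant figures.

2.86

Plate carrée maps x = Rλ, y = Rφ. The meridian scale is h = 1 and the parallel scale is k = 1/cos φ = sec φ.
Areal scale at 73.3°: h·k = 1.000 × 3.480 = 3.480.
Areal scale at 34.6°: h·k = 1.000 × 1.215 = 1.215.
Ratio = 3.480/1.215 ≈ 2.86.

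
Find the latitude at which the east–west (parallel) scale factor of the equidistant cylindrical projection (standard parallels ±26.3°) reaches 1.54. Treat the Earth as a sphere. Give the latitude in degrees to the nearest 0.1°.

54.4°

In the equirectangular projection with standard parallel φ₀ = 26.3° (x = Rλ cos φ₀, y = Rφ), meridians are true-scale (h = 1) and the parallel scale is k = cos φ₀ / cos φ.
k = cos φ₀ / cos φ = 1.54  ⇒  cos φ = cos 26.3° / 1.54 = 0.5821.
φ = arccos(0.5821) ≈ 54.4°.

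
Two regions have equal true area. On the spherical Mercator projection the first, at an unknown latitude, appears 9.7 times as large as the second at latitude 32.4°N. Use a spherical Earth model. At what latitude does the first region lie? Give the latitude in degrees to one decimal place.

74.3°

Mercator areal scale is sec²φ, so apparent-area ratio = sec²φ₁ / sec²φ₂ = cos²φ₂ / cos²φ₁.
cos²φ₂ / cos²φ₁ = 9.7  ⇒  cos φ₁ = cos 32.4° / √9.7 = 0.8443/3.114 = 0.2711.
φ₁ = arccos(0.2711) ≈ 74.3°.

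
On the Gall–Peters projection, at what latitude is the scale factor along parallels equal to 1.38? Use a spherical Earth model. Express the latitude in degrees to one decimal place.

59.2°

Gall–Peters is a cylindrical equal-area projection with standard parallels at ±45°. Cylindrical equal-area (φ₀ = 45°): h = cos φ / cos 45° along meridians, k = cos 45° / cos φ along parallels; h·k = 1.
k = cos φ₀ / cos φ = 1.38  ⇒  cos φ = cos 45° / 1.38 = 0.5124.
φ = arccos(0.5124) ≈ 59.2°.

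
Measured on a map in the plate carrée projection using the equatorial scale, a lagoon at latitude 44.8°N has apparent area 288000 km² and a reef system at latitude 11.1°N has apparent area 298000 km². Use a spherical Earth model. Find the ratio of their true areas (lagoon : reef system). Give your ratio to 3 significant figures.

0.699

On the plate carrée, areal scale = h·k = 1 × sec φ, so true area = apparent × cos φ.
True area of lagoon: 288000 × cos(44.8°) = 288000 × 0.7096 = 204400 km².
True area of reef system: 298000 × cos(11.1°) = 298000 × 0.9813 = 292400 km².
Ratio = 204400 / 292400 ≈ 0.699.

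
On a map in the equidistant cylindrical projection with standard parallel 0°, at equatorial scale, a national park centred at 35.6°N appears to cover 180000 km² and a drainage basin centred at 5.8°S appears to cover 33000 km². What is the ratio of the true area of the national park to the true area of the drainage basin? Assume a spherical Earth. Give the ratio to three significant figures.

On the plate carrée, areal scale = h·k = 1 × sec φ, so true area = apparent × cos φ.
True area of national park: 180000 × cos(35.6°) = 180000 × 0.8131 = 146400 km².
True area of drainage basin: 33000 × cos(5.8°) = 33000 × 0.9949 = 32830 km².
Ratio = 146400 / 32830 ≈ 4.46.

4.46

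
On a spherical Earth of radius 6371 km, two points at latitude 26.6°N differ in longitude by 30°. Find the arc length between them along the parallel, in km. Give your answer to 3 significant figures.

Arc length along a parallel = R cos φ · Δλ (with Δλ in radians).
= 6371 × cos 26.6° × (30° × π/180) = 6371 × 0.8942 × 0.5236 ≈ 2980 km.

2980 km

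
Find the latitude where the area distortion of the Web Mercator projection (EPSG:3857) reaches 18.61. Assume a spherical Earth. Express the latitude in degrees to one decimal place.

76.6°

Mercator areal scale is sec²φ.
sec²φ = 18.61  ⇒  cos²φ = 0.05373  ⇒  cos φ = 0.2318.
φ = arccos(0.2318) ≈ 76.6°.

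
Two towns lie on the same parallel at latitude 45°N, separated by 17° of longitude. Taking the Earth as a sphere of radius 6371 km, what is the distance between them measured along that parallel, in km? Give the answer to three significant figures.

Arc length along a parallel = R cos φ · Δλ (with Δλ in radians).
= 6371 × cos 45° × (17° × π/180) = 6371 × 0.7071 × 0.2967 ≈ 1340 km.

1340 km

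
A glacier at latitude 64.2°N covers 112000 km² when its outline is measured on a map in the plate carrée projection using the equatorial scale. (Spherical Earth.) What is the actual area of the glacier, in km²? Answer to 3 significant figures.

48700 km²

For the equirectangular projection with φ₀ = 0 (plate carrée), h = 1 along meridians and k = sec φ along parallels.
Areal scale = h·k = 1 × sec φ; at 64.2°, h = 1.000, k = 2.298, so h·k = 2.298.
True area = apparent / (areal scale) = 112000 / 2.298 ≈ 48700 km².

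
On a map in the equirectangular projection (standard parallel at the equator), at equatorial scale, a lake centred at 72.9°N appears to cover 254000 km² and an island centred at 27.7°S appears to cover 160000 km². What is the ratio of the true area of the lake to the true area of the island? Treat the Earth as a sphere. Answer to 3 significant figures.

Plate carrée has h = 1 and k = sec φ, giving areal scale sec φ; true area = (apparent area) · cos φ.
True area of lake: 254000 × cos(72.9°) = 254000 × 0.2940 = 74690 km².
True area of island: 160000 × cos(27.7°) = 160000 × 0.8854 = 141700 km².
Ratio = 74690 / 141700 ≈ 0.527.

0.527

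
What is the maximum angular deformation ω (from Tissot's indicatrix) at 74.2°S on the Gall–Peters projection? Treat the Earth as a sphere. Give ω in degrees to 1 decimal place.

95.8°

Gall–Peters is a cylindrical equal-area projection with standard parallels at ±45°. A cylindrical equal-area projection with standard parallel φ₀ has meridian scale h = cos φ / cos φ₀ and parallel scale k = cos φ₀ / cos φ (so areas are preserved, h·k = 1).
At 74.2°: h = 0.3851, k = 2.597; principal scales a = 2.597, b = 0.3851.
sin(ω/2) = (a − b)/(a + b) = 2.212/2.982 = 0.7417, so ω = 2 arcsin(0.7417) ≈ 95.8°.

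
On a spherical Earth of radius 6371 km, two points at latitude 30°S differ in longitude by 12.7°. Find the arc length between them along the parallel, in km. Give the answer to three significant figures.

1220 km

Arc length along a parallel = R cos φ · Δλ (with Δλ in radians).
= 6371 × cos 30° × (12.7° × π/180) = 6371 × 0.8660 × 0.2217 ≈ 1220 km.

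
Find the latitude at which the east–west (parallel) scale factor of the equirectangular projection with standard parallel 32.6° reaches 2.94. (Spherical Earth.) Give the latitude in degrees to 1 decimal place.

73.3°

The equidistant cylindrical projection with φ₀ = 32.6° has h = 1 (meridians true) and k = cos φ₀ / cos φ along parallels.
k = cos φ₀ / cos φ = 2.94  ⇒  cos φ = cos 32.6° / 2.94 = 0.2865.
φ = arccos(0.2865) ≈ 73.3°.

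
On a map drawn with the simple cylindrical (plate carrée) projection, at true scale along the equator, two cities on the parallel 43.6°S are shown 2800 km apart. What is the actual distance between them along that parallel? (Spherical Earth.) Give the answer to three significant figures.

In the plate carrée (x = Rλ, y = Rφ), meridians are true-scale (h = 1) and parallels are stretched by k = sec φ.
Along the parallel at 43.6°, map distances are exaggerated by k = sec 43.6° = 1.381.
True distance = 2800 / 1.381 = 2800 × cos 43.6° ≈ 2030 km.

2030 km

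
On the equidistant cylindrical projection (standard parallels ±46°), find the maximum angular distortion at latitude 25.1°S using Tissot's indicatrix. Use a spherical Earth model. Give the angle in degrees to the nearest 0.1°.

The equidistant cylindrical projection with φ₀ = 46° has h = 1 (meridians true) and k = cos φ₀ / cos φ along parallels.
At 25.1°: h = 1.000, k = 0.7671; principal scales a = 1.000, b = 0.7671.
sin(ω/2) = (a − b)/(a + b) = 0.2329/1.767 = 0.1318, so ω = 2 arcsin(0.1318) ≈ 15.1°.

15.1°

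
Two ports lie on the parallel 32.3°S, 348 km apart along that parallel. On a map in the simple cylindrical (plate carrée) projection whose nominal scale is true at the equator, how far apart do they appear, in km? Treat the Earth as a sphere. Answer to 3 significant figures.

In the plate carrée (x = Rλ, y = Rφ), meridians are true-scale (h = 1) and parallels are stretched by k = sec φ.
Along the parallel, k = sec 32.3° = 1/0.8453 = 1.183.
Map distance = 348 × 1.183 ≈ 412 km.

412 km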